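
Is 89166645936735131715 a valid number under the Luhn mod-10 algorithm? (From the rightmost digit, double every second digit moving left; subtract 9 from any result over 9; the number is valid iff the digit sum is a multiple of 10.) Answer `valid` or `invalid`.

From the right, keep odd positions and double even positions (subtract 9 from any doubled value over 9):
  doubled (positions 2,4,...): 2 2 2 6 3 9 8 3 2 7 → sum 44
  kept (positions 1,3,...): 5 7 3 5 7 3 5 6 6 9 → sum 56
Total = 100.
100 mod 10 = 0, so the number is valid.

valid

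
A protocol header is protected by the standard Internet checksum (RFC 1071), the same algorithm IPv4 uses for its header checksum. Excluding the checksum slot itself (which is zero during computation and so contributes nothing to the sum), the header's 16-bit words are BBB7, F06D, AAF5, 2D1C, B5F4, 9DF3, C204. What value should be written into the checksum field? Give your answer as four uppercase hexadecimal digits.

65DB

One's-complement addition (fold any carry out of bit 15 back into bit 0):
  0xBBB7 + 0xF06D = 0x1AC24 → wrap carry → 0xAC25
  0xAC25 + 0xAAF5 = 0x1571A → wrap carry → 0x571B
  0x571B + 0x2D1C = 0x08437
  0x8437 + 0xB5F4 = 0x13A2B → wrap carry → 0x3A2C
  0x3A2C + 0x9DF3 = 0x0D81F
  0xD81F + 0xC204 = 0x19A23 → wrap carry → 0x9A24
One's-complement sum = 0x9A24.
Checksum = ~0x9A24 & 0xFFFF = 0x65DB.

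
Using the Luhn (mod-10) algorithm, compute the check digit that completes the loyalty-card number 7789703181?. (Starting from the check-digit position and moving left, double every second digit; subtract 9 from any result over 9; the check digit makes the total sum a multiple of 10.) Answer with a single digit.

9

Partial digits right→left: 1 8 1 3 0 7 9 8 7 7
Double every second digit counting from the check-digit position (so the 1st, 3rd, 5th, ... of the partial from the right).
  doubled (with −9 where >9): 2 2 0 9 5 → sum 18
  kept as-is: 8 3 7 8 7 → sum 33
Total = 18 + 33 = 51.
Check digit = (10 − (51 mod 10)) mod 10 = 9.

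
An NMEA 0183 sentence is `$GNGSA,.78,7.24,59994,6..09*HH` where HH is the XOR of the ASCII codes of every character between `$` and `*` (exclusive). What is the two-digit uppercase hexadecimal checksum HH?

XOR the ASCII codes of the payload characters:
  'G' = 0x47 → acc = 0x47
  'N' = 0x4E → acc = 0x09
  'G' = 0x47 → acc = 0x4E
  'S' = 0x53 → acc = 0x1D
  'A' = 0x41 → acc = 0x5C
  ',' = 0x2C → acc = 0x70
  '.' = 0x2E → acc = 0x5E
  '7' = 0x37 → acc = 0x69
  '8' = 0x38 → acc = 0x51
  ',' = 0x2C → acc = 0x7D
  '7' = 0x37 → acc = 0x4A
  '.' = 0x2E → acc = 0x64
  '2' = 0x32 → acc = 0x56
  '4' = 0x34 → acc = 0x62
  ',' = 0x2C → acc = 0x4E
  '5' = 0x35 → acc = 0x7B
  '9' = 0x39 → acc = 0x42
  '9' = 0x39 → acc = 0x7B
  '9' = 0x39 → acc = 0x42
  '4' = 0x34 → acc = 0x76
  ',' = 0x2C → acc = 0x5A
  '6' = 0x36 → acc = 0x6C
  '.' = 0x2E → acc = 0x42
  '.' = 0x2E → acc = 0x6C
  '0' = 0x30 → acc = 0x5C
  '9' = 0x39 → acc = 0x65
Checksum = 0x65.

65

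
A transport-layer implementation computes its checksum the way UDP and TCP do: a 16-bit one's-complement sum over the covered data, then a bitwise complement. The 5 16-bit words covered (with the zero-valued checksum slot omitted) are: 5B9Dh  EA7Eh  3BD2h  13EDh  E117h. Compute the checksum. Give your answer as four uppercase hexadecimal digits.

890C

One's-complement addition (fold any carry out of bit 15 back into bit 0):
  0x5B9D + 0xEA7E = 0x1461B → wrap carry → 0x461C
  0x461C + 0x3BD2 = 0x081EE
  0x81EE + 0x13ED = 0x095DB
  0x95DB + 0xE117 = 0x176F2 → wrap carry → 0x76F3
One's-complement sum = 0x76F3.
Checksum = ~0x76F3 & 0xFFFF = 0x890C.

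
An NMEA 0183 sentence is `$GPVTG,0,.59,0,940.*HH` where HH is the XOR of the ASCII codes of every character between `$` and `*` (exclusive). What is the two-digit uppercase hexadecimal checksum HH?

63

XOR the ASCII codes of the payload characters:
  'G' = 0x47 → acc = 0x47
  'P' = 0x50 → acc = 0x17
  'V' = 0x56 → acc = 0x41
  'T' = 0x54 → acc = 0x15
  'G' = 0x47 → acc = 0x52
  ',' = 0x2C → acc = 0x7E
  '0' = 0x30 → acc = 0x4E
  ',' = 0x2C → acc = 0x62
  '.' = 0x2E → acc = 0x4C
  '5' = 0x35 → acc = 0x79
  '9' = 0x39 → acc = 0x40
  ',' = 0x2C → acc = 0x6C
  '0' = 0x30 → acc = 0x5C
  ',' = 0x2C → acc = 0x70
  '9' = 0x39 → acc = 0x49
  '4' = 0x34 → acc = 0x7D
  '0' = 0x30 → acc = 0x4D
  '.' = 0x2E → acc = 0x63
Checksum = 0x63.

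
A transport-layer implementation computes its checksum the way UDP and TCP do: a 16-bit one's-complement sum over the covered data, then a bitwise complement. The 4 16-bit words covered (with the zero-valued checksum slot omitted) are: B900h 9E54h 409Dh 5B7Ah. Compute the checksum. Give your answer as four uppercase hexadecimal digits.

0C93

One's-complement addition (fold any carry out of bit 15 back into bit 0):
  0xB900 + 0x9E54 = 0x15754 → wrap carry → 0x5755
  0x5755 + 0x409D = 0x097F2
  0x97F2 + 0x5B7A = 0x0F36C
One's-complement sum = 0xF36C.
Checksum = ~0xF36C & 0xFFFF = 0x0C93.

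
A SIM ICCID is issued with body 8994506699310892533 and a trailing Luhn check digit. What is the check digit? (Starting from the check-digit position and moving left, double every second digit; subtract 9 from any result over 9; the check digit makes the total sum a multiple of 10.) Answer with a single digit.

Partial digits right→left: 3 3 5 2 9 8 0 1 3 9 9 6 6 0 5 4 9 9 8
Double every second digit counting from the check-digit position (so the 1st, 3rd, 5th, ... of the partial from the right).
  doubled (with −9 where >9): 6 1 9 0 6 9 3 1 9 7 → sum 51
  kept as-is: 3 2 8 1 9 6 0 4 9 → sum 42
Total = 51 + 42 = 93.
Check digit = (10 − (93 mod 10)) mod 10 = 7.

7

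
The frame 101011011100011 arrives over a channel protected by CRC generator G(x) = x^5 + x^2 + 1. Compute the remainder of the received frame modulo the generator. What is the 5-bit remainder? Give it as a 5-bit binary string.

Modulo-2 division of 101011011100011 by 100101:
  pos 0: 101011 XOR 100101 = 001110
  pos 2: 111001 XOR 100101 = 011100
  pos 3: 111001 XOR 100101 = 011100
  pos 4: 111001 XOR 100101 = 011100
  pos 5: 111000 XOR 100101 = 011101
  pos 6: 111010 XOR 100101 = 011111
  pos 7: 111110 XOR 100101 = 011011
  pos 8: 110111 XOR 100101 = 010010
  pos 9: 100101 XOR 100101 = 000000
Remainder = 00000 (zero — the frame passes the CRC check).

00000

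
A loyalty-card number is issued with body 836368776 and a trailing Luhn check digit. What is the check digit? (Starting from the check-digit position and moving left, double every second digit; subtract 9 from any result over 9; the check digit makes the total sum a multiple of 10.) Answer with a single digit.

Partial digits right→left: 6 7 7 8 6 3 6 3 8
Double every second digit counting from the check-digit position (so the 1st, 3rd, 5th, ... of the partial from the right).
  doubled (with −9 where >9): 3 5 3 3 7 → sum 21
  kept as-is: 7 8 3 3 → sum 21
Total = 21 + 21 = 42.
Check digit = (10 − (42 mod 10)) mod 10 = 8.

8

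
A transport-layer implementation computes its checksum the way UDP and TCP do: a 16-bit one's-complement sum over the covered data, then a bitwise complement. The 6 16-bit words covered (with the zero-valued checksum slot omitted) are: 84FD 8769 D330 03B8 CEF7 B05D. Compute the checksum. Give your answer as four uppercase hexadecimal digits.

One's-complement addition (fold any carry out of bit 15 back into bit 0):
  0x84FD + 0x8769 = 0x10C66 → wrap carry → 0x0C67
  0x0C67 + 0xD330 = 0x0DF97
  0xDF97 + 0x03B8 = 0x0E34F
  0xE34F + 0xCEF7 = 0x1B246 → wrap carry → 0xB247
  0xB247 + 0xB05D = 0x162A4 → wrap carry → 0x62A5
One's-complement sum = 0x62A5.
Checksum = ~0x62A5 & 0xFFFF = 0x9D5A.

9D5A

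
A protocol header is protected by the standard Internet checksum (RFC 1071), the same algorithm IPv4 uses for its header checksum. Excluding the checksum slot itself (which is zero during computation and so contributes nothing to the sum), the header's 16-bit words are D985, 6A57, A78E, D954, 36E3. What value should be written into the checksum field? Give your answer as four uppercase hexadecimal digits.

045C

One's-complement addition (fold any carry out of bit 15 back into bit 0):
  0xD985 + 0x6A57 = 0x143DC → wrap carry → 0x43DD
  0x43DD + 0xA78E = 0x0EB6B
  0xEB6B + 0xD954 = 0x1C4BF → wrap carry → 0xC4C0
  0xC4C0 + 0x36E3 = 0x0FBA3
One's-complement sum = 0xFBA3.
Checksum = ~0xFBA3 & 0xFFFF = 0x045C.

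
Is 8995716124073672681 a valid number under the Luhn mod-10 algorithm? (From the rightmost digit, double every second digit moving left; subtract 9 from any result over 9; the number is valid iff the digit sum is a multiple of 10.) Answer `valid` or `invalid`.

From the right, keep odd positions and double even positions (subtract 9 from any doubled value over 9):
  doubled (positions 2,4,...): 7 4 3 5 8 2 2 1 9 → sum 41
  kept (positions 1,3,...): 1 6 7 3 0 2 6 7 9 8 → sum 49
Total = 90.
90 mod 10 = 0, so the number is valid.

valid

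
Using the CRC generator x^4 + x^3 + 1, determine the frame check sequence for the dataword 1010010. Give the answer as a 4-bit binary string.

1111

Append 4 zeros: 10100100000. Divide by 11001 (XOR where the leading bit is 1):
  pos 0: 10100 XOR 11001 = 01101
  pos 1: 11011 XOR 11001 = 00010
  pos 4: 10000 XOR 11001 = 01001
  pos 5: 10010 XOR 11001 = 01011
  pos 6: 10110 XOR 11001 = 01111
Remainder (last 4 bits) = 1111. This is the CRC / FCS.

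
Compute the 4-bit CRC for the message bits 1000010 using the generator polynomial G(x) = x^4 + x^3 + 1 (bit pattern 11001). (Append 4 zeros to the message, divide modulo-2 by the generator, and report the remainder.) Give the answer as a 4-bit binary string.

Append 4 zeros: 10000100000. Divide by 11001 (XOR where the leading bit is 1):
  pos 0: 10000 XOR 11001 = 01001
  pos 1: 10011 XOR 11001 = 01010
  pos 2: 10100 XOR 11001 = 01101
  pos 3: 11010 XOR 11001 = 00011
  pos 6: 11000 XOR 11001 = 00001
Remainder (last 4 bits) = 0001. This is the CRC / FCS.

0001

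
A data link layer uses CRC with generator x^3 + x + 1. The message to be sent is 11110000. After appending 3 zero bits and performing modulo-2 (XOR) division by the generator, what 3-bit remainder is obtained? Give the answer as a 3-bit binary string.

Append 3 zeros: 11110000000. Divide by 1011 (XOR where the leading bit is 1):
  pos 0: 1111 XOR 1011 = 0100
  pos 1: 1000 XOR 1011 = 0011
  pos 3: 1100 XOR 1011 = 0111
  pos 4: 1110 XOR 1011 = 0101
  pos 5: 1010 XOR 1011 = 0001
Remainder (last 3 bits) = 100. This is the CRC / FCS.

100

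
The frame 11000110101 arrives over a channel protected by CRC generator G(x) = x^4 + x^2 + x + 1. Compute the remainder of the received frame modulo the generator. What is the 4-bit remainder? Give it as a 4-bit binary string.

0000

Modulo-2 division of 11000110101 by 10111:
  pos 0: 11000 XOR 10111 = 01111
  pos 1: 11111 XOR 10111 = 01000
  pos 2: 10001 XOR 10111 = 00110
  pos 4: 11001 XOR 10111 = 01110
  pos 5: 11100 XOR 10111 = 01011
  pos 6: 10111 XOR 10111 = 00000
Remainder = 0000 (zero — the frame passes the CRC check).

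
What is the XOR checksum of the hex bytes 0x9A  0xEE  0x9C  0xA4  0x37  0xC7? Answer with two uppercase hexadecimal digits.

BC

XOR the bytes together:
  start with 0x9A
  0x9A ⊕ 0xEE = 0x74
  0x74 ⊕ 0x9C = 0xE8
  0xE8 ⊕ 0xA4 = 0x4C
  0x4C ⊕ 0x37 = 0x7B
  0x7B ⊕ 0xC7 = 0xBC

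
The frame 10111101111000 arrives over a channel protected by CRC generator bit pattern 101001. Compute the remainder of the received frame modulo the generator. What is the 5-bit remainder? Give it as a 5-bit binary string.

Modulo-2 division of 10111101111000 by 101001:
  pos 0: 101111 XOR 101001 = 000110
  pos 3: 110011 XOR 101001 = 011010
  pos 4: 110101 XOR 101001 = 011100
  pos 5: 111001 XOR 101001 = 010000
  pos 6: 100000 XOR 101001 = 001001
  pos 8: 100100 XOR 101001 = 001101
Remainder = 01101 (nonzero — an error is detected).

01101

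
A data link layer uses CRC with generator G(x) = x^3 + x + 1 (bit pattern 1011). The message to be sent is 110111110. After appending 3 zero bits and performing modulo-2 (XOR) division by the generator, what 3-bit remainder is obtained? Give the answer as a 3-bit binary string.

Append 3 zeros: 110111110000. Divide by 1011 (XOR where the leading bit is 1):
  pos 0: 1101 XOR 1011 = 0110
  pos 1: 1101 XOR 1011 = 0110
  pos 2: 1101 XOR 1011 = 0110
  pos 3: 1101 XOR 1011 = 0110
  pos 4: 1101 XOR 1011 = 0110
  pos 5: 1100 XOR 1011 = 0111
  pos 6: 1110 XOR 1011 = 0101
  pos 7: 1010 XOR 1011 = 0001
Remainder (last 3 bits) = 010. This is the CRC / FCS.

010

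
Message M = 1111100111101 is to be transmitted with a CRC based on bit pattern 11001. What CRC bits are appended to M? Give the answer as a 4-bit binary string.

Append 4 zeros: 11111001111010000. Divide by 11001 (XOR where the leading bit is 1):
  pos 0: 11111 XOR 11001 = 00110
  pos 2: 11000 XOR 11001 = 00001
  pos 6: 11111 XOR 11001 = 00110
  pos 8: 11001 XOR 11001 = 00000
Remainder (last 4 bits) = 0000. This is the CRC / FCS.

0000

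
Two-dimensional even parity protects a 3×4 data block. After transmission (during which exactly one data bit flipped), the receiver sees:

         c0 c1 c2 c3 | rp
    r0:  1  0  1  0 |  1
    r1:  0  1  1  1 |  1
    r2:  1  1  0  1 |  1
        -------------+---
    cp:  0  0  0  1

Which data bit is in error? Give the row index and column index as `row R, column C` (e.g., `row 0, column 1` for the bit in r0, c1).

row 0, column 3

Recompute each row's even parity and compare to rp:
  r0: data parity 0, sent rp 1 → mismatch
  r1: data parity 1, sent rp 1 → ok
  r2: data parity 1, sent rp 1 → ok
Recompute each column's even parity and compare to cp:
  c0: data parity 0, sent cp 0 → ok
  c1: data parity 0, sent cp 0 → ok
  c2: data parity 0, sent cp 0 → ok
  c3: data parity 0, sent cp 1 → mismatch
Exactly one row (r0) and one column (c3) fail → the flipped bit is at their intersection.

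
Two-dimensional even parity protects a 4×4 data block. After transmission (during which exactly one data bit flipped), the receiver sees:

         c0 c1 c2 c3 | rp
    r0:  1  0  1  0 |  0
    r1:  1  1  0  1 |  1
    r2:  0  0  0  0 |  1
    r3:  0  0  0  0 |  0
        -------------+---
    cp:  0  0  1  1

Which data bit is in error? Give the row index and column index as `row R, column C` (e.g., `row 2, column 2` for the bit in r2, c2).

Recompute each row's even parity and compare to rp:
  r0: data parity 0, sent rp 0 → ok
  r1: data parity 1, sent rp 1 → ok
  r2: data parity 0, sent rp 1 → mismatch
  r3: data parity 0, sent rp 0 → ok
Recompute each column's even parity and compare to cp:
  c0: data parity 0, sent cp 0 → ok
  c1: data parity 1, sent cp 0 → mismatch
  c2: data parity 1, sent cp 1 → ok
  c3: data parity 1, sent cp 1 → ok
Exactly one row (r2) and one column (c1) fail → the flipped bit is at their intersection.

row 2, column 1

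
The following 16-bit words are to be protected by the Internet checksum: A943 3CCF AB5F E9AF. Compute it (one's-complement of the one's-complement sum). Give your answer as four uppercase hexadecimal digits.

84DD

One's-complement addition (fold any carry out of bit 15 back into bit 0):
  0xA943 + 0x3CCF = 0x0E612
  0xE612 + 0xAB5F = 0x19171 → wrap carry → 0x9172
  0x9172 + 0xE9AF = 0x17B21 → wrap carry → 0x7B22
One's-complement sum = 0x7B22.
Checksum = ~0x7B22 & 0xFFFF = 0x84DD.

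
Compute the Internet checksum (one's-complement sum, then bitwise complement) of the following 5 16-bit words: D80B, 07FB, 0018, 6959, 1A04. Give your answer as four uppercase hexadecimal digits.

9C83

One's-complement addition (fold any carry out of bit 15 back into bit 0):
  0xD80B + 0x07FB = 0x0E006
  0xE006 + 0x0018 = 0x0E01E
  0xE01E + 0x6959 = 0x14977 → wrap carry → 0x4978
  0x4978 + 0x1A04 = 0x0637C
One's-complement sum = 0x637C.
Checksum = ~0x637C & 0xFFFF = 0x9C83.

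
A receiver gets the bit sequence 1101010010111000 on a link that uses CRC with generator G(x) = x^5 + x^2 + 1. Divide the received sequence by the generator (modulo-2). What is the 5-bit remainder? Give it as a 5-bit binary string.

Modulo-2 division of 1101010010111000 by 100101:
  pos 0: 110101 XOR 100101 = 010000
  pos 1: 100000 XOR 100101 = 000101
  pos 4: 101010 XOR 100101 = 001111
  pos 6: 111111 XOR 100101 = 011010
  pos 7: 110101 XOR 100101 = 010000
  pos 8: 100000 XOR 100101 = 000101
Remainder = 10100 (nonzero — an error is detected).

10100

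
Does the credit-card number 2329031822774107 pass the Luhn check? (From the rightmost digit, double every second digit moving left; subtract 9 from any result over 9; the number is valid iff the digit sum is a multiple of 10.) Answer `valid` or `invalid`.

invalid

From the right, keep odd positions and double even positions (subtract 9 from any doubled value over 9):
  doubled (positions 2,4,...): 0 8 5 4 2 0 4 4 → sum 27
  kept (positions 1,3,...): 7 1 7 2 8 3 9 3 → sum 40
Total = 67.
67 mod 10 = 7, so the number is invalid.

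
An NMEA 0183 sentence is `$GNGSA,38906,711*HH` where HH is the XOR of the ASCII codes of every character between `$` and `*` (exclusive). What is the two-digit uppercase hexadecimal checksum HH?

5F

XOR the ASCII codes of the payload characters:
  'G' = 0x47 → acc = 0x47
  'N' = 0x4E → acc = 0x09
  'G' = 0x47 → acc = 0x4E
  'S' = 0x53 → acc = 0x1D
  'A' = 0x41 → acc = 0x5C
  ',' = 0x2C → acc = 0x70
  '3' = 0x33 → acc = 0x43
  '8' = 0x38 → acc = 0x7B
  '9' = 0x39 → acc = 0x42
  '0' = 0x30 → acc = 0x72
  '6' = 0x36 → acc = 0x44
  ',' = 0x2C → acc = 0x68
  '7' = 0x37 → acc = 0x5F
  '1' = 0x31 → acc = 0x6E
  '1' = 0x31 → acc = 0x5F
Checksum = 0x5F.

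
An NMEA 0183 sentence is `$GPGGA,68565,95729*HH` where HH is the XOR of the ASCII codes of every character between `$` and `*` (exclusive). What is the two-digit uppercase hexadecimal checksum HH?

5E

XOR the ASCII codes of the payload characters:
  'G' = 0x47 → acc = 0x47
  'P' = 0x50 → acc = 0x17
  'G' = 0x47 → acc = 0x50
  'G' = 0x47 → acc = 0x17
  'A' = 0x41 → acc = 0x56
  ',' = 0x2C → acc = 0x7A
  '6' = 0x36 → acc = 0x4C
  '8' = 0x38 → acc = 0x74
  '5' = 0x35 → acc = 0x41
  '6' = 0x36 → acc = 0x77
  '5' = 0x35 → acc = 0x42
  ',' = 0x2C → acc = 0x6E
  '9' = 0x39 → acc = 0x57
  '5' = 0x35 → acc = 0x62
  '7' = 0x37 → acc = 0x55
  '2' = 0x32 → acc = 0x67
  '9' = 0x39 → acc = 0x5E
Checksum = 0x5E.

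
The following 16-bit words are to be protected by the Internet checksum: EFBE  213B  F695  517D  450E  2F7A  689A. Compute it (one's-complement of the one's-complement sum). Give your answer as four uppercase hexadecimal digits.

C9CF

One's-complement addition (fold any carry out of bit 15 back into bit 0):
  0xEFBE + 0x213B = 0x110F9 → wrap carry → 0x10FA
  0x10FA + 0xF695 = 0x1078F → wrap carry → 0x0790
  0x0790 + 0x517D = 0x0590D
  0x590D + 0x450E = 0x09E1B
  0x9E1B + 0x2F7A = 0x0CD95
  0xCD95 + 0x689A = 0x1362F → wrap carry → 0x3630
One's-complement sum = 0x3630.
Checksum = ~0x3630 & 0xFFFF = 0xC9CF.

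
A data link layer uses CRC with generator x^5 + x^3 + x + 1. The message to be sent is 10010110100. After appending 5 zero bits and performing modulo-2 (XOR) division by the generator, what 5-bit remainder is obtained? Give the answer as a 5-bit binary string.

Append 5 zeros: 1001011010000000. Divide by 101011 (XOR where the leading bit is 1):
  pos 0: 100101 XOR 101011 = 001110
  pos 2: 111010 XOR 101011 = 010001
  pos 3: 100011 XOR 101011 = 001000
  pos 5: 100000 XOR 101011 = 001011
  pos 7: 101100 XOR 101011 = 000111
  pos 10: 111000 XOR 101011 = 010011
Remainder (last 5 bits) = 10011. This is the CRC / FCS.

10011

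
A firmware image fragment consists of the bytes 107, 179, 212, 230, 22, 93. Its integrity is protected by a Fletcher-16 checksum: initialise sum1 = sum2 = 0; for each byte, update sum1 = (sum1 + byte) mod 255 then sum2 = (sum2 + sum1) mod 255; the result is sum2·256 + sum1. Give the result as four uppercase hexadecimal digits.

984E

Running sums (mod 255):
  after byte 0 (107): sum1=107, sum2=107
  after byte 1 (179): sum1=31, sum2=138
  after byte 2 (212): sum1=243, sum2=126
  after byte 3 (230): sum1=218, sum2=89
  after byte 4 (22): sum1=240, sum2=74
  after byte 5 (93): sum1=78, sum2=152
Checksum = sum2·256 + sum1 = 152·256 + 78 = 38990 = 0x984E.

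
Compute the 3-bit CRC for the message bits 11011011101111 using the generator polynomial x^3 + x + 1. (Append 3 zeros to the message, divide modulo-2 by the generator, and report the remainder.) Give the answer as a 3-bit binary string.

Append 3 zeros: 11011011101111000. Divide by 1011 (XOR where the leading bit is 1):
  pos 0: 1101 XOR 1011 = 0110
  pos 1: 1101 XOR 1011 = 0110
  pos 2: 1100 XOR 1011 = 0111
  pos 3: 1111 XOR 1011 = 0100
  pos 4: 1001 XOR 1011 = 0010
  pos 6: 1010 XOR 1011 = 0001
  pos 9: 1111 XOR 1011 = 0100
  pos 10: 1001 XOR 1011 = 0010
  pos 12: 1000 XOR 1011 = 0011
Remainder (last 3 bits) = 110. This is the CRC / FCS.

110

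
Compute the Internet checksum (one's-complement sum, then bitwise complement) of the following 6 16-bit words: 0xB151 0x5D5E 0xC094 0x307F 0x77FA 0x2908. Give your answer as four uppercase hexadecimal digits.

5F39

One's-complement addition (fold any carry out of bit 15 back into bit 0):
  0xB151 + 0x5D5E = 0x10EAF → wrap carry → 0x0EB0
  0x0EB0 + 0xC094 = 0x0CF44
  0xCF44 + 0x307F = 0x0FFC3
  0xFFC3 + 0x77FA = 0x177BD → wrap carry → 0x77BE
  0x77BE + 0x2908 = 0x0A0C6
One's-complement sum = 0xA0C6.
Checksum = ~0xA0C6 & 0xFFFF = 0x5F39.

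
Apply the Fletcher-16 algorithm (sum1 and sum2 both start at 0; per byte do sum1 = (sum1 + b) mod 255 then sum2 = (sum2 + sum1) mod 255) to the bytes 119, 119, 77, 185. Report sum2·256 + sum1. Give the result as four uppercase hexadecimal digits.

Running sums (mod 255):
  after byte 0 (119): sum1=119, sum2=119
  after byte 1 (119): sum1=238, sum2=102
  after byte 2 (77): sum1=60, sum2=162
  after byte 3 (185): sum1=245, sum2=152
Checksum = sum2·256 + sum1 = 152·256 + 245 = 39157 = 0x98F5.

98F5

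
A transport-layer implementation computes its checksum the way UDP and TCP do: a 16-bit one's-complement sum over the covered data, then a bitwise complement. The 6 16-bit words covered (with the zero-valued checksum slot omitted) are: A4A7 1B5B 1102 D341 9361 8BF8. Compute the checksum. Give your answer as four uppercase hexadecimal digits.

3C5F

One's-complement addition (fold any carry out of bit 15 back into bit 0):
  0xA4A7 + 0x1B5B = 0x0C002
  0xC002 + 0x1102 = 0x0D104
  0xD104 + 0xD341 = 0x1A445 → wrap carry → 0xA446
  0xA446 + 0x9361 = 0x137A7 → wrap carry → 0x37A8
  0x37A8 + 0x8BF8 = 0x0C3A0
One's-complement sum = 0xC3A0.
Checksum = ~0xC3A0 & 0xFFFF = 0x3C5F.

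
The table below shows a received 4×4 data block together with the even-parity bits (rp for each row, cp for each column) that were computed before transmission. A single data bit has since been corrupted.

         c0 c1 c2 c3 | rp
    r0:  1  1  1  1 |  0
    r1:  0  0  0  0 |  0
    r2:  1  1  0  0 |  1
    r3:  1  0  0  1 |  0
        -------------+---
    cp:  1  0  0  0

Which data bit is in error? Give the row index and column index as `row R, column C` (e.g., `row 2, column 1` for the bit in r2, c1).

row 2, column 2

Recompute each row's even parity and compare to rp:
  r0: data parity 0, sent rp 0 → ok
  r1: data parity 0, sent rp 0 → ok
  r2: data parity 0, sent rp 1 → mismatch
  r3: data parity 0, sent rp 0 → ok
Recompute each column's even parity and compare to cp:
  c0: data parity 1, sent cp 1 → ok
  c1: data parity 0, sent cp 0 → ok
  c2: data parity 1, sent cp 0 → mismatch
  c3: data parity 0, sent cp 0 → ok
Exactly one row (r2) and one column (c2) fail → the flipped bit is at their intersection.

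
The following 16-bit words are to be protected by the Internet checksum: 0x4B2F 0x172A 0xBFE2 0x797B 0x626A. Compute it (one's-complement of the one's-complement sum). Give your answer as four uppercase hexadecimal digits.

One's-complement addition (fold any carry out of bit 15 back into bit 0):
  0x4B2F + 0x172A = 0x06259
  0x6259 + 0xBFE2 = 0x1223B → wrap carry → 0x223C
  0x223C + 0x797B = 0x09BB7
  0x9BB7 + 0x626A = 0x0FE21
One's-complement sum = 0xFE21.
Checksum = ~0xFE21 & 0xFFFF = 0x01DE.

01DE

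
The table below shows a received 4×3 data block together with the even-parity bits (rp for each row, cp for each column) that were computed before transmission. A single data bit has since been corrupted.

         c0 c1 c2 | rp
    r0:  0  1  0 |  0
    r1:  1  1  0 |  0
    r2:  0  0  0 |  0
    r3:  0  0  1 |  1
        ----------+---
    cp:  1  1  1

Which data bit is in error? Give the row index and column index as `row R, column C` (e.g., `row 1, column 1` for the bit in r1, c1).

row 0, column 1

Recompute each row's even parity and compare to rp:
  r0: data parity 1, sent rp 0 → mismatch
  r1: data parity 0, sent rp 0 → ok
  r2: data parity 0, sent rp 0 → ok
  r3: data parity 1, sent rp 1 → ok
Recompute each column's even parity and compare to cp:
  c0: data parity 1, sent cp 1 → ok
  c1: data parity 0, sent cp 1 → mismatch
  c2: data parity 1, sent cp 1 → ok
Exactly one row (r0) and one column (c1) fail → the flipped bit is at their intersection.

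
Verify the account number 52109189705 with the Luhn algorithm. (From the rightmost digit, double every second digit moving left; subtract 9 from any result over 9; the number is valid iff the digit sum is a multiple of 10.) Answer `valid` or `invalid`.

valid

From the right, keep odd positions and double even positions (subtract 9 from any doubled value over 9):
  doubled (positions 2,4,...): 0 9 2 0 4 → sum 15
  kept (positions 1,3,...): 5 7 8 9 1 5 → sum 35
Total = 50.
50 mod 10 = 0, so the number is valid.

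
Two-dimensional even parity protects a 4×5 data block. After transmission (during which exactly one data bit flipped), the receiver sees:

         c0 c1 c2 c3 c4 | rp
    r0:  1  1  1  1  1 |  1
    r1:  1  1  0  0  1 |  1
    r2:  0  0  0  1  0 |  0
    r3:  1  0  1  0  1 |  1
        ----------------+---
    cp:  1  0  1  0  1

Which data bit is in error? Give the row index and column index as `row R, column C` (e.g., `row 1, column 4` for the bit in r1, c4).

row 2, column 2

Recompute each row's even parity and compare to rp:
  r0: data parity 1, sent rp 1 → ok
  r1: data parity 1, sent rp 1 → ok
  r2: data parity 1, sent rp 0 → mismatch
  r3: data parity 1, sent rp 1 → ok
Recompute each column's even parity and compare to cp:
  c0: data parity 1, sent cp 1 → ok
  c1: data parity 0, sent cp 0 → ok
  c2: data parity 0, sent cp 1 → mismatch
  c3: data parity 0, sent cp 0 → ok
  c4: data parity 1, sent cp 1 → ok
Exactly one row (r2) and one column (c2) fail → the flipped bit is at their intersection.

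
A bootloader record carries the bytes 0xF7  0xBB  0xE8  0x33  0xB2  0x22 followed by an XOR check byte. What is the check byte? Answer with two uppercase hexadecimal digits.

07

XOR the bytes together:
  start with 0xF7
  0xF7 ⊕ 0xBB = 0x4C
  0x4C ⊕ 0xE8 = 0xA4
  0xA4 ⊕ 0x33 = 0x97
  0x97 ⊕ 0xB2 = 0x25
  0x25 ⊕ 0x22 = 0x07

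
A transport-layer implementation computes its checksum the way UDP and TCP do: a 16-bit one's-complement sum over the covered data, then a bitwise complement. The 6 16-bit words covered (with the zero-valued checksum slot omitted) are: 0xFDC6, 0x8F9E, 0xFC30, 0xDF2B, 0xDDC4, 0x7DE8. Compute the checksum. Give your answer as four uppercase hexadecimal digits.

3B90

One's-complement addition (fold any carry out of bit 15 back into bit 0):
  0xFDC6 + 0x8F9E = 0x18D64 → wrap carry → 0x8D65
  0x8D65 + 0xFC30 = 0x18995 → wrap carry → 0x8996
  0x8996 + 0xDF2B = 0x168C1 → wrap carry → 0x68C2
  0x68C2 + 0xDDC4 = 0x14686 → wrap carry → 0x4687
  0x4687 + 0x7DE8 = 0x0C46F
One's-complement sum = 0xC46F.
Checksum = ~0xC46F & 0xFFFF = 0x3B90.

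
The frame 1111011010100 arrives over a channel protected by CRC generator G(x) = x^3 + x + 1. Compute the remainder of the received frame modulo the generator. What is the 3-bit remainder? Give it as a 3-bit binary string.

000

Modulo-2 division of 1111011010100 by 1011:
  pos 0: 1111 XOR 1011 = 0100
  pos 1: 1000 XOR 1011 = 0011
  pos 3: 1111 XOR 1011 = 0100
  pos 4: 1000 XOR 1011 = 0011
  pos 6: 1110 XOR 1011 = 0101
  pos 7: 1011 XOR 1011 = 0000
Remainder = 000 (zero — the frame passes the CRC check).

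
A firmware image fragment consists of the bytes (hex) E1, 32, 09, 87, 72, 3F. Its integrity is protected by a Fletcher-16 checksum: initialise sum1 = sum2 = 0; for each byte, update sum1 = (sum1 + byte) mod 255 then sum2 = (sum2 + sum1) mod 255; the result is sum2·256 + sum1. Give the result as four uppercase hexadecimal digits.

2556

Running sums (mod 255):
  after byte 0 (E1): sum1=225, sum2=225
  after byte 1 (32): sum1=20, sum2=245
  after byte 2 (09): sum1=29, sum2=19
  after byte 3 (87): sum1=164, sum2=183
  after byte 4 (72): sum1=23, sum2=206
  after byte 5 (3F): sum1=86, sum2=37
Checksum = sum2·256 + sum1 = 37·256 + 86 = 9558 = 0x2556.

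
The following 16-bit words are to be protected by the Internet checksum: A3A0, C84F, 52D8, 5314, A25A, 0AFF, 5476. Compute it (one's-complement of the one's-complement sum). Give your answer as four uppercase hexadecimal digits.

One's-complement addition (fold any carry out of bit 15 back into bit 0):
  0xA3A0 + 0xC84F = 0x16BEF → wrap carry → 0x6BF0
  0x6BF0 + 0x52D8 = 0x0BEC8
  0xBEC8 + 0x5314 = 0x111DC → wrap carry → 0x11DD
  0x11DD + 0xA25A = 0x0B437
  0xB437 + 0x0AFF = 0x0BF36
  0xBF36 + 0x5476 = 0x113AC → wrap carry → 0x13AD
One's-complement sum = 0x13AD.
Checksum = ~0x13AD & 0xFFFF = 0xEC52.

EC52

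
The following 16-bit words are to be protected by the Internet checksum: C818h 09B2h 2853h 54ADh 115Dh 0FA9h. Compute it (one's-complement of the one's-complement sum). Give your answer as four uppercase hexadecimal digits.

One's-complement addition (fold any carry out of bit 15 back into bit 0):
  0xC818 + 0x09B2 = 0x0D1CA
  0xD1CA + 0x2853 = 0x0FA1D
  0xFA1D + 0x54AD = 0x14ECA → wrap carry → 0x4ECB
  0x4ECB + 0x115D = 0x06028
  0x6028 + 0x0FA9 = 0x06FD1
One's-complement sum = 0x6FD1.
Checksum = ~0x6FD1 & 0xFFFF = 0x902E.

902E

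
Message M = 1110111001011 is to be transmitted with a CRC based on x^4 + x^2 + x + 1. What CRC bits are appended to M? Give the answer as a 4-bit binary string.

1110

Append 4 zeros: 11101110010110000. Divide by 10111 (XOR where the leading bit is 1):
  pos 0: 11101 XOR 10111 = 01010
  pos 1: 10101 XOR 10111 = 00010
  pos 4: 10100 XOR 10111 = 00011
  pos 7: 11101 XOR 10111 = 01010
  pos 8: 10101 XOR 10111 = 00010
  pos 11: 10000 XOR 10111 = 00111
Remainder (last 4 bits) = 1110. This is the CRC / FCS.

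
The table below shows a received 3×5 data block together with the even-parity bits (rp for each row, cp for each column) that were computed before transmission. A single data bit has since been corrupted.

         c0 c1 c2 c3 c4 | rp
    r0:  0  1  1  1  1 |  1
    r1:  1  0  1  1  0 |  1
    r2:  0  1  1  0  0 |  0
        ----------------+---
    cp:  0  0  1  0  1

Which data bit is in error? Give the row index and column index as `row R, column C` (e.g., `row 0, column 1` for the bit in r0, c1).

Recompute each row's even parity and compare to rp:
  r0: data parity 0, sent rp 1 → mismatch
  r1: data parity 1, sent rp 1 → ok
  r2: data parity 0, sent rp 0 → ok
Recompute each column's even parity and compare to cp:
  c0: data parity 1, sent cp 0 → mismatch
  c1: data parity 0, sent cp 0 → ok
  c2: data parity 1, sent cp 1 → ok
  c3: data parity 0, sent cp 0 → ok
  c4: data parity 1, sent cp 1 → ok
Exactly one row (r0) and one column (c0) fail → the flipped bit is at their intersection.

row 0, column 0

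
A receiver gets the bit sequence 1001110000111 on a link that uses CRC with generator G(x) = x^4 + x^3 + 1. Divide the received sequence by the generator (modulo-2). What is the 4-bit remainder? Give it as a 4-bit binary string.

Modulo-2 division of 1001110000111 by 11001:
  pos 0: 10011 XOR 11001 = 01010
  pos 1: 10101 XOR 11001 = 01100
  pos 2: 11000 XOR 11001 = 00001
  pos 6: 10001 XOR 11001 = 01000
  pos 7: 10001 XOR 11001 = 01000
  pos 8: 10001 XOR 11001 = 01000
Remainder = 1000 (nonzero — an error is detected).

1000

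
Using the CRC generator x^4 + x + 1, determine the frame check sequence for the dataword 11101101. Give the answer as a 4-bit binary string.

0111

Append 4 zeros: 111011010000. Divide by 10011 (XOR where the leading bit is 1):
  pos 0: 11101 XOR 10011 = 01110
  pos 1: 11101 XOR 10011 = 01110
  pos 2: 11100 XOR 10011 = 01111
  pos 3: 11111 XOR 10011 = 01100
  pos 4: 11000 XOR 10011 = 01011
  pos 5: 10110 XOR 10011 = 00101
  pos 7: 10100 XOR 10011 = 00111
Remainder (last 4 bits) = 0111. This is the CRC / FCS.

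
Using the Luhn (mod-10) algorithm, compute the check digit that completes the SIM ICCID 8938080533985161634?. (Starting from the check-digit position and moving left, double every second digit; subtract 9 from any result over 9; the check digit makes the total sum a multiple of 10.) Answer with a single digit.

Partial digits right→left: 4 3 6 1 6 1 5 8 9 3 3 5 0 8 0 8 3 9 8
Double every second digit counting from the check-digit position (so the 1st, 3rd, 5th, ... of the partial from the right).
  doubled (with −9 where >9): 8 3 3 1 9 6 0 0 6 7 → sum 43
  kept as-is: 3 1 1 8 3 5 8 8 9 → sum 46
Total = 43 + 46 = 89.
Check digit = (10 − (89 mod 10)) mod 10 = 1.

1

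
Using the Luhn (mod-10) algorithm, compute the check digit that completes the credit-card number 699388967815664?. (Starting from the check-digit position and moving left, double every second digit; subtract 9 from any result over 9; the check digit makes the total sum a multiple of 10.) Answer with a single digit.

Partial digits right→left: 4 6 6 5 1 8 7 6 9 8 8 3 9 9 6
Double every second digit counting from the check-digit position (so the 1st, 3rd, 5th, ... of the partial from the right).
  doubled (with −9 where >9): 8 3 2 5 9 7 9 3 → sum 46
  kept as-is: 6 5 8 6 8 3 9 → sum 45
Total = 46 + 45 = 91.
Check digit = (10 − (91 mod 10)) mod 10 = 9.

9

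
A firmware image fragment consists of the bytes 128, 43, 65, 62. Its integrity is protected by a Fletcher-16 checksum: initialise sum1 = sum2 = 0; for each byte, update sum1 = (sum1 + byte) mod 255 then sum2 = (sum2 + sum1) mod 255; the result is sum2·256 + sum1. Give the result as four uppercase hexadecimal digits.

442B

Running sums (mod 255):
  after byte 0 (128): sum1=128, sum2=128
  after byte 1 (43): sum1=171, sum2=44
  after byte 2 (65): sum1=236, sum2=25
  after byte 3 (62): sum1=43, sum2=68
Checksum = sum2·256 + sum1 = 68·256 + 43 = 17451 = 0x442B.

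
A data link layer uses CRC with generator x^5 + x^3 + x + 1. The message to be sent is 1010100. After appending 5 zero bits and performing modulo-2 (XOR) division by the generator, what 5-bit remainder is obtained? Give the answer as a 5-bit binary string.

Append 5 zeros: 101010000000. Divide by 101011 (XOR where the leading bit is 1):
  pos 0: 101010 XOR 101011 = 000001
  pos 5: 100000 XOR 101011 = 001011
Remainder (last 5 bits) = 10110. This is the CRC / FCS.

10110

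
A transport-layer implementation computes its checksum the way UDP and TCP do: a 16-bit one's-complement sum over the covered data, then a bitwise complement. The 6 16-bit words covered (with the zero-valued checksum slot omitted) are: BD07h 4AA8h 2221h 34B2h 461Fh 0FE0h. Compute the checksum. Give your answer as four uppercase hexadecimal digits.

One's-complement addition (fold any carry out of bit 15 back into bit 0):
  0xBD07 + 0x4AA8 = 0x107AF → wrap carry → 0x07B0
  0x07B0 + 0x2221 = 0x029D1
  0x29D1 + 0x34B2 = 0x05E83
  0x5E83 + 0x461F = 0x0A4A2
  0xA4A2 + 0x0FE0 = 0x0B482
One's-complement sum = 0xB482.
Checksum = ~0xB482 & 0xFFFF = 0x4B7D.

4B7D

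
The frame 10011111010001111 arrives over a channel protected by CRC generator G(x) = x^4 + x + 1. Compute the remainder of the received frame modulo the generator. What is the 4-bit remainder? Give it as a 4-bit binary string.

0111

Modulo-2 division of 10011111010001111 by 10011:
  pos 0: 10011 XOR 10011 = 00000
  pos 5: 11101 XOR 10011 = 01110
  pos 6: 11100 XOR 10011 = 01111
  pos 7: 11110 XOR 10011 = 01101
  pos 8: 11010 XOR 10011 = 01001
  pos 9: 10011 XOR 10011 = 00000
Remainder = 0111 (nonzero — an error is detected).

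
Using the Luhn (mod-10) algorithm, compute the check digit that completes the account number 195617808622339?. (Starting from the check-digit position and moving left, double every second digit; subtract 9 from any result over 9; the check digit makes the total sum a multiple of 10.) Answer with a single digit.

Partial digits right→left: 9 3 3 2 2 6 8 0 8 7 1 6 5 9 1
Double every second digit counting from the check-digit position (so the 1st, 3rd, 5th, ... of the partial from the right).
  doubled (with −9 where >9): 9 6 4 7 7 2 1 2 → sum 38
  kept as-is: 3 2 6 0 7 6 9 → sum 33
Total = 38 + 33 = 71.
Check digit = (10 − (71 mod 10)) mod 10 = 9.

9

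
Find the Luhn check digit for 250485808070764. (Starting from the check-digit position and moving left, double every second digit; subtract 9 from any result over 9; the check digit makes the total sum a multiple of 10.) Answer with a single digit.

Partial digits right→left: 4 6 7 0 7 0 8 0 8 5 8 4 0 5 2
Double every second digit counting from the check-digit position (so the 1st, 3rd, 5th, ... of the partial from the right).
  doubled (with −9 where >9): 8 5 5 7 7 7 0 4 → sum 43
  kept as-is: 6 0 0 0 5 4 5 → sum 20
Total = 43 + 20 = 63.
Check digit = (10 − (63 mod 10)) mod 10 = 7.

7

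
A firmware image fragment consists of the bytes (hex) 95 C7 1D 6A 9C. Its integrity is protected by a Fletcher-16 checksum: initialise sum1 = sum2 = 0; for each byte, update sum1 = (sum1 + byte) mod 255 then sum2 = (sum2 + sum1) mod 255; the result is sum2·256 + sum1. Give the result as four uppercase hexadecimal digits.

Running sums (mod 255):
  after byte 0 (95): sum1=149, sum2=149
  after byte 1 (C7): sum1=93, sum2=242
  after byte 2 (1D): sum1=122, sum2=109
  after byte 3 (6A): sum1=228, sum2=82
  after byte 4 (9C): sum1=129, sum2=211
Checksum = sum2·256 + sum1 = 211·256 + 129 = 54145 = 0xD381.

D381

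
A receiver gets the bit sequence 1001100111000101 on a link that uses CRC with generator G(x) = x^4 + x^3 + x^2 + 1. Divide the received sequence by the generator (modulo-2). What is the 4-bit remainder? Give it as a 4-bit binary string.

0000

Modulo-2 division of 1001100111000101 by 11101:
  pos 0: 10011 XOR 11101 = 01110
  pos 1: 11100 XOR 11101 = 00001
  pos 5: 10111 XOR 11101 = 01010
  pos 6: 10100 XOR 11101 = 01001
  pos 7: 10010 XOR 11101 = 01111
  pos 8: 11110 XOR 11101 = 00011
  pos 11: 11101 XOR 11101 = 00000
Remainder = 0000 (zero — the frame passes the CRC check).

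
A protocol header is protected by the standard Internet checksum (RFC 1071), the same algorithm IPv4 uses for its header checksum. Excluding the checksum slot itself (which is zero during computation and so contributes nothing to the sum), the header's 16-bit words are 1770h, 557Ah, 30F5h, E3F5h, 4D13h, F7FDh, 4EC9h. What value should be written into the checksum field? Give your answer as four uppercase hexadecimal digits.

EA4F

One's-complement addition (fold any carry out of bit 15 back into bit 0):
  0x1770 + 0x557A = 0x06CEA
  0x6CEA + 0x30F5 = 0x09DDF
  0x9DDF + 0xE3F5 = 0x181D4 → wrap carry → 0x81D5
  0x81D5 + 0x4D13 = 0x0CEE8
  0xCEE8 + 0xF7FD = 0x1C6E5 → wrap carry → 0xC6E6
  0xC6E6 + 0x4EC9 = 0x115AF → wrap carry → 0x15B0
One's-complement sum = 0x15B0.
Checksum = ~0x15B0 & 0xFFFF = 0xEA4F.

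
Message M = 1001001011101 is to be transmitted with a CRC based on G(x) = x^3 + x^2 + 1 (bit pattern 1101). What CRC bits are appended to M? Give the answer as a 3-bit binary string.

100

Append 3 zeros: 1001001011101000. Divide by 1101 (XOR where the leading bit is 1):
  pos 0: 1001 XOR 1101 = 0100
  pos 1: 1000 XOR 1101 = 0101
  pos 2: 1010 XOR 1101 = 0111
  pos 3: 1111 XOR 1101 = 0010
  pos 5: 1001 XOR 1101 = 0100
  pos 6: 1001 XOR 1101 = 0100
  pos 7: 1001 XOR 1101 = 0100
  pos 8: 1000 XOR 1101 = 0101
  pos 9: 1011 XOR 1101 = 0110
  pos 10: 1100 XOR 1101 = 0001
Remainder (last 3 bits) = 100. This is the CRC / FCS.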